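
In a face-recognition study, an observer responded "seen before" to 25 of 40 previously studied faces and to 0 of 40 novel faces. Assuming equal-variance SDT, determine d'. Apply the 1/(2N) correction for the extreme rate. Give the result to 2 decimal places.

The false-alarm rate is 0/40 = 0, so apply the 1/(2N) correction: FA → 1/(2·40) = 0.01250.
z(H) = z(0.62500) = 0.319
z(FA) = z(0.01250) = -2.241
d' = 0.319 − (-2.241) = 2.560

d' = 2.56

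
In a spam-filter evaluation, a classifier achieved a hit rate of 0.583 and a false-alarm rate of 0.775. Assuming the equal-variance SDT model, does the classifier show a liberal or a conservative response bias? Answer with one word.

z(H) = 0.210, z(FA) = 0.755
c = −½·(z(H) + z(FA)) = -0.4825
c < 0 → liberal criterion (biased toward responding “yes”).

liberal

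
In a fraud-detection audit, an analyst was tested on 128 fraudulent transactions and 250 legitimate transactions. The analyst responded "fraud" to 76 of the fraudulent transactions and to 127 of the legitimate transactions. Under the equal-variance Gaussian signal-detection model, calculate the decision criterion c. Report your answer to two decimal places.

H = 76/128 = 0.5938
FA = 127/250 = 0.5080
z(H) = 0.2373
z(FA) = 0.0201
c = −½·[z(H) + z(FA)] = −0.5 × (0.2373 + 0.0201) = -0.1287
c < 0: the analyst has a liberal response bias.

c = -0.13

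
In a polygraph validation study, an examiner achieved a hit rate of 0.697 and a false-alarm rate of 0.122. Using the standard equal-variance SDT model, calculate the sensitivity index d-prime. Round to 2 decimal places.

d-prime = 1.68

Φ⁻¹(H) = 0.516
Φ⁻¹(FA) = -1.165
d' = z(H) − z(FA) = 0.516 − (-1.165) = 1.681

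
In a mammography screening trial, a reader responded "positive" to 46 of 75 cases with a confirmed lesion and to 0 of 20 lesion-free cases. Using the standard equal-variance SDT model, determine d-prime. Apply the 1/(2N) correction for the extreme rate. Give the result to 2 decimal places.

The false-alarm rate is 0/20 = 0, so apply the 1/(2N) correction: FA → 1/(2·20) = 0.02500.
z(H) = z(0.61333) = 0.288
z(FA) = z(0.02500) = -1.960
d' = 0.288 − (-1.960) = 2.248

d-prime = 2.25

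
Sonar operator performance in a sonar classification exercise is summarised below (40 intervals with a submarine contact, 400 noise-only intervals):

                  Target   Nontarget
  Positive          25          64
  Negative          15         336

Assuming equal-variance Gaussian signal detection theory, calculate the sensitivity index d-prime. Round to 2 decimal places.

H = 25/40 = 0.6250
FA = 64/400 = 0.1600
z(0.6250) = 0.319, z(0.1600) = -0.994
d' = z(H) − z(FA) = 0.319 − (-0.994) = 1.313

d-prime = 1.31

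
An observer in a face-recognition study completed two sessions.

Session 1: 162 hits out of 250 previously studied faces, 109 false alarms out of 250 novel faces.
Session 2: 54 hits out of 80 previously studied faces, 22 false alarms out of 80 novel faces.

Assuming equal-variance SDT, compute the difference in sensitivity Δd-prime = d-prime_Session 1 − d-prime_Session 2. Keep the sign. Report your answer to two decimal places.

Session 1: z(0.6480) = 0.380, z(0.4360) = -0.161, d' = 0.541
Session 2: z(0.6750) = 0.454, z(0.2750) = -0.598, d' = 1.052
Δd' = d'_Session 1 − d'_Session 2 = 0.541 − 1.052 = -0.511
Session 2 has the higher sensitivity.

Δd-prime = -0.51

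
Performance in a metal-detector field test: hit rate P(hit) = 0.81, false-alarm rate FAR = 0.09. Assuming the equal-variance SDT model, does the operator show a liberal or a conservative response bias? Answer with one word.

conservative

z(H) = 0.878, z(FA) = -1.341
c = −½·(z(H) + z(FA)) = 0.2315
c > 0 → conservative criterion (biased toward responding “no”).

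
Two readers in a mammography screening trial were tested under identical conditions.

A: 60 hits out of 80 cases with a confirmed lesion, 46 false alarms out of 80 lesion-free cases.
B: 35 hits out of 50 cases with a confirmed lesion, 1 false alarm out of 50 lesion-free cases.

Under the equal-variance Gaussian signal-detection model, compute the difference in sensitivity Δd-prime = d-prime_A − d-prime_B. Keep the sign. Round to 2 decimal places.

A: z(0.7500) = 0.674, z(0.5750) = 0.189, d' = 0.485
B: z(0.7000) = 0.524, z(0.0200) = -2.054, d' = 2.578
Δd' = d'_A − d'_B = 0.485 − 2.578 = -2.093
B has the higher sensitivity.

Δd-prime = -2.09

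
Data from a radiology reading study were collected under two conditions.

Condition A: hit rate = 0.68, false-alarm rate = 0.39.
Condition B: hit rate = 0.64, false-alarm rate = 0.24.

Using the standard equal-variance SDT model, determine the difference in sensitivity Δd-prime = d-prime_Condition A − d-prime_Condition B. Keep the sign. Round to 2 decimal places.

Δd-prime = -0.32

Condition A: z(0.68) = 0.468, z(0.39) = -0.279, d' = 0.747
Condition B: z(0.64) = 0.358, z(0.24) = -0.706, d' = 1.064
Δd' = d'_Condition A − d'_Condition B = 0.747 − 1.064 = -0.317
Condition B has the higher sensitivity.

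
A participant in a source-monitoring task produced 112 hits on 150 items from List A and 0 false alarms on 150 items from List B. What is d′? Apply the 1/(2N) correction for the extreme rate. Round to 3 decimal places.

The false-alarm rate is 0/150 = 0, so apply the 1/(2N) correction: FA → 1/(2·150) = 0.00333.
z(H) = z(0.74667) = 0.6640
z(FA) = z(0.00333) = -2.7134
d' = 0.6640 − (-2.7134) = 3.3774

d′ = 3.377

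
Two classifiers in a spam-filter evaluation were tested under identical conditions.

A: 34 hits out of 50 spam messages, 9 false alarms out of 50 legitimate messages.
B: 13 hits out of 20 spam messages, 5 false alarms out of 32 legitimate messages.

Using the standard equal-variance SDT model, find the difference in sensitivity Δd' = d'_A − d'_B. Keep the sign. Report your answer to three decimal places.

A: z(0.6800) = 0.4677, z(0.1800) = -0.9154, d' = 1.3831
B: z(0.6500) = 0.3853, z(0.1562) = -1.0102, d' = 1.3955
Δd' = d'_A − d'_B = 1.3831 − 1.3955 = -0.0124
B has the higher sensitivity.

Δd' = -0.012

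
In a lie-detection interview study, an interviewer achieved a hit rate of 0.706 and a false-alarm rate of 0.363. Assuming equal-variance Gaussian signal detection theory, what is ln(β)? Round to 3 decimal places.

z(H) = z(0.706) = 0.5417
z(FA) = z(0.363) = -0.3505
ln β = −½·[z(H)² − z(FA)²] = −0.5 × (0.2934 − 0.1229) = -0.08525

ln β = -0.085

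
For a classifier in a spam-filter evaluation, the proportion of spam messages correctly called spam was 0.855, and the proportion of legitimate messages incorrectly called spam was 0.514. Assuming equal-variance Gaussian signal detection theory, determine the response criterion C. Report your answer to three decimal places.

Φ⁻¹(H) = 1.0581
Φ⁻¹(FA) = 0.0351
c = −½·[z(H) + z(FA)] = −0.5 × (1.0581 + 0.0351) = -0.5466

C = -0.547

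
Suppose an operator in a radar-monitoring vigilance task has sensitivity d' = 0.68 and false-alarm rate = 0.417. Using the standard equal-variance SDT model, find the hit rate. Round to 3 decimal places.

hit rate = 0.681

z(false-alarm rate) = z(0.417) = -0.2096
z(H) = z(FA) + d' = -0.2096 + 0.68 = 0.4704
hit rate = Φ(0.4704) = 0.6810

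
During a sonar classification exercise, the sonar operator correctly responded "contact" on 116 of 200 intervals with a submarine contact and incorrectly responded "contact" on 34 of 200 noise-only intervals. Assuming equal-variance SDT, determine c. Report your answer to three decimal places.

H = 116/200 = 0.5800
FA = 34/200 = 0.1700
z(0.5800) = 0.2019, z(0.1700) = -0.9542
c = −½·[z(H) + z(FA)] = −0.5 × (0.2019 + (-0.9542)) = 0.37615

c = 0.376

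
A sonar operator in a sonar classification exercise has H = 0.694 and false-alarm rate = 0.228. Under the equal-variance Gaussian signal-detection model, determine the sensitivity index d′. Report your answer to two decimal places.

z(0.694) = 0.5072, z(0.228) = -0.7454
d' = z(H) − z(FA) = 0.5072 − (-0.7454) = 1.2526

d′ = 1.25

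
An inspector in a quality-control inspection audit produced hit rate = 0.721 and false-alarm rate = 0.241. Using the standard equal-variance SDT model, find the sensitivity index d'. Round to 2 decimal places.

z(H) = 0.5858
z(FA) = -0.7031
d' = z(H) − z(FA) = 0.5858 − (-0.7031) = 1.2889

d' = 1.29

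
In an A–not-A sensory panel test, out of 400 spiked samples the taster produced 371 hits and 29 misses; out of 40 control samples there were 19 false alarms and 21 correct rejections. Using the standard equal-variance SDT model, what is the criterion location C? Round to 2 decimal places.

H = 371/400 = 0.9275
FA = 19/40 = 0.4750
Φ⁻¹(H) = Φ⁻¹(0.9275) = 1.457
Φ⁻¹(FA) = Φ⁻¹(0.4750) = -0.063
c = −½·[z(H) + z(FA)] = −0.5 × (1.457 + (-0.063)) = -0.697
c < 0: the taster has a liberal response bias.

C = -0.70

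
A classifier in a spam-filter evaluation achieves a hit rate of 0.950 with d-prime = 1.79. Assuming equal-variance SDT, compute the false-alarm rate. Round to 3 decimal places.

false-alarm rate = 0.442

z(hit rate) = z(0.950) = 1.6449
z(FA) = z(H) − d' = 1.6449 − 1.79 = -0.1451
false-alarm rate = Φ(-0.1451) = 0.4423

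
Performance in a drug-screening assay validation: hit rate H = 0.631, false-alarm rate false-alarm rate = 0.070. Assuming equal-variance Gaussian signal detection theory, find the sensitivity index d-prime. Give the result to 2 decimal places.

Φ⁻¹(0.631) = 0.3345, Φ⁻¹(0.070) = -1.4758
d' = z(H) − z(FA) = 0.3345 − (-1.4758) = 1.8103

d-prime = 1.81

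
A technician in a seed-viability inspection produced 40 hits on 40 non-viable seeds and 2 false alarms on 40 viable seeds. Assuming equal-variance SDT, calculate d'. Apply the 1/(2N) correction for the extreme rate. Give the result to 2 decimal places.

The hit rate is 40/40 = 1, so apply the 1/(2N) correction: H → 1 − 1/(2·40) = 0.98750.
z(H) = z(0.98750) = 2.241
z(FA) = z(0.05000) = -1.645
d' = 2.241 − (-1.645) = 3.886

d' = 3.89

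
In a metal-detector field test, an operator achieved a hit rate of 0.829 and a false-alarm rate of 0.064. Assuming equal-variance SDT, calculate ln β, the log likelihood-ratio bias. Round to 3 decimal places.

ln β = 0.707

z(H) = 0.9502
z(FA) = -1.5220
ln β = −½·[z(H)² − z(FA)²] = −0.5 × (0.9029 − 2.3165) = 0.7068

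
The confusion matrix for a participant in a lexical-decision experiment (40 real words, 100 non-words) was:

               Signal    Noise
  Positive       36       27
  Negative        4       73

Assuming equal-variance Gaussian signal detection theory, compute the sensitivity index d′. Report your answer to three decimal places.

d′ = 1.894

H = 36/40 = 0.9000
FA = 27/100 = 0.2700
Φ⁻¹(H) = 1.2816
Φ⁻¹(FA) = -0.6128
d' = z(H) − z(FA) = 1.2816 − (-0.6128) = 1.8944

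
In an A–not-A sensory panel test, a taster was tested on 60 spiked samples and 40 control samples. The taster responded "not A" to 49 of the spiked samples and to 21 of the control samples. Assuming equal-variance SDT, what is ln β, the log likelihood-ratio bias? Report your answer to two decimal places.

ln β = -0.41

H = 49/60 = 0.8167
FA = 21/40 = 0.5250
Φ⁻¹(H) = 0.903
Φ⁻¹(FA) = 0.063
ln β = −½·[z(H)² − z(FA)²] = −0.5 × (0.815 − 0.004) = -0.4055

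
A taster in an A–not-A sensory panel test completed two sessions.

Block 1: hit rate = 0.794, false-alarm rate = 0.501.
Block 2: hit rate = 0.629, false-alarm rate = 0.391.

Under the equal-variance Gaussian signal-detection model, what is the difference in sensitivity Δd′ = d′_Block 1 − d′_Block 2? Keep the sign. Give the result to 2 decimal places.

Block 1: z(0.794) = 0.820, z(0.501) = 0.003, d' = 0.817
Block 2: z(0.629) = 0.329, z(0.391) = -0.277, d' = 0.606
Δd' = d'_Block 1 − d'_Block 2 = 0.817 − 0.606 = 0.211
Block 1 has the higher sensitivity.

Δd′ = 0.21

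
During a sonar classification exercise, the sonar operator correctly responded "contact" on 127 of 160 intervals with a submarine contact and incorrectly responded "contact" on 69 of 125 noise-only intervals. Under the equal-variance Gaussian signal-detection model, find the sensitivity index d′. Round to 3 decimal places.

H = 127/160 = 0.7937
FA = 69/125 = 0.5520
Φ⁻¹(H) = 0.8193
Φ⁻¹(FA) = 0.1307
d' = z(H) − z(FA) = 0.8193 − 0.1307 = 0.6886

d′ = 0.689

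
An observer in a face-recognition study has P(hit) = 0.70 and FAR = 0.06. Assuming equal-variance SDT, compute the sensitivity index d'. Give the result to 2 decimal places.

z(H) = z(0.70) = 0.5244
z(FA) = z(0.06) = -1.5548
d' = z(H) − z(FA) = 0.5244 − (-1.5548) = 2.0792

d' = 2.08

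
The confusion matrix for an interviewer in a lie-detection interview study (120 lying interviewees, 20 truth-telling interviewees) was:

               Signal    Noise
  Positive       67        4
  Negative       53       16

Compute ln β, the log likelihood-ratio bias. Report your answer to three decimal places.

H = 67/120 = 0.5583
FA = 4/20 = 0.2000
Φ⁻¹(0.5583) = 0.1467, Φ⁻¹(0.2000) = -0.8416
ln β = −½·[z(H)² − z(FA)²] = −0.5 × (0.0215 − 0.7083) = 0.3434

ln β = 0.343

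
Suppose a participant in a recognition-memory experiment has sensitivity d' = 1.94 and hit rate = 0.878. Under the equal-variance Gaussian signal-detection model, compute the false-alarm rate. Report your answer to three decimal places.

z(hit rate) = z(0.878) = 1.1650
z(FA) = z(H) − d' = 1.1650 − 1.94 = -0.7750
false-alarm rate = Φ(-0.7750) = 0.2192

false-alarm rate = 0.219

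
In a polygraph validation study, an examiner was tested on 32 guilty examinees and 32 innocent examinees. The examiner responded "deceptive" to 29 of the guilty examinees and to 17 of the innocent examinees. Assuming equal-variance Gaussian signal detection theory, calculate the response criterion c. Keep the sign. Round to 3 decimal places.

c = -0.698

H = 29/32 = 0.9062
FA = 17/32 = 0.5312
Φ⁻¹(H) = Φ⁻¹(0.9062) = 1.3177
Φ⁻¹(FA) = Φ⁻¹(0.5312) = 0.0783
c = −½·[z(H) + z(FA)] = −0.5 × (1.3177 + 0.0783) = -0.6980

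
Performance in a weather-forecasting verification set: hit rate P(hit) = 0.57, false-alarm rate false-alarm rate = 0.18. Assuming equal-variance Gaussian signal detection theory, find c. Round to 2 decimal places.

c = 0.37

z(0.57) = 0.176, z(0.18) = -0.915
c = −½·[z(H) + z(FA)] = −0.5 × (0.176 + (-0.915)) = 0.3695
c > 0: the forecaster has a conservative response bias.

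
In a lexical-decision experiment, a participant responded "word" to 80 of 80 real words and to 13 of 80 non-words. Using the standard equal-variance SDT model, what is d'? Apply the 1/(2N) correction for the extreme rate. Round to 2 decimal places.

d' = 3.48

The hit rate is 80/80 = 1, so apply the 1/(2N) correction: H → 1 − 1/(2·80) = 0.99375.
z(H) = z(0.99375) = 2.498
z(FA) = z(0.16250) = -0.984
d' = 2.498 − (-0.984) = 3.482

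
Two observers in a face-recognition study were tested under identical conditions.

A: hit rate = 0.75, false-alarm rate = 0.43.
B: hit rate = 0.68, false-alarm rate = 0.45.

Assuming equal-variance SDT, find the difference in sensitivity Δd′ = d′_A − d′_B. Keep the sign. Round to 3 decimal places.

Δd′ = 0.258

A: z(0.75) = 0.6745, z(0.43) = -0.1764, d' = 0.8509
B: z(0.68) = 0.4677, z(0.45) = -0.1257, d' = 0.5934
Δd' = d'_A − d'_B = 0.8509 − 0.5934 = 0.2575
A has the higher sensitivity.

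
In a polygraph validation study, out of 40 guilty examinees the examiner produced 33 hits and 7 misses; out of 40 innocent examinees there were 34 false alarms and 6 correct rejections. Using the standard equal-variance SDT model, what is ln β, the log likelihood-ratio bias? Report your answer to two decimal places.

H = 33/40 = 0.8250
FA = 34/40 = 0.8500
z(H) = 0.935
z(FA) = 1.036
ln β = −½·[z(H)² − z(FA)²] = −0.5 × (0.874 − 1.073) = 0.0995

ln β = 0.10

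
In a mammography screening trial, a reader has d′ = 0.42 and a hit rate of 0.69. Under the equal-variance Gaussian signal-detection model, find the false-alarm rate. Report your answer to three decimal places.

false-alarm rate = 0.530

z(hit rate) = z(0.69) = 0.4959
z(FA) = z(H) − d' = 0.4959 − 0.42 = 0.0759
false-alarm rate = Φ(0.0759) = 0.5303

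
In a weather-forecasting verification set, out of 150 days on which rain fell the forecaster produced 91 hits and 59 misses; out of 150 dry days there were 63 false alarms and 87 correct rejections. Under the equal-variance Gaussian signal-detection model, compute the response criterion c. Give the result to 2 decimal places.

c = -0.03

H = 91/150 = 0.6067
FA = 63/150 = 0.4200
Φ⁻¹(H) = 0.271
Φ⁻¹(FA) = -0.202
c = −½·[z(H) + z(FA)] = −0.5 × (0.271 + (-0.202)) = -0.0345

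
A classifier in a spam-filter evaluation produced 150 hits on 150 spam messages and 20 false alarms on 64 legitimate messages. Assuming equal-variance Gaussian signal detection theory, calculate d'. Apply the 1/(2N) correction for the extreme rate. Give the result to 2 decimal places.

The hit rate is 150/150 = 1, so apply the 1/(2N) correction: H → 1 − 1/(2·150) = 0.99667.
z(H) = z(0.99667) = 2.713
z(FA) = z(0.31250) = -0.489
d' = 2.713 − (-0.489) = 3.202

d' = 3.20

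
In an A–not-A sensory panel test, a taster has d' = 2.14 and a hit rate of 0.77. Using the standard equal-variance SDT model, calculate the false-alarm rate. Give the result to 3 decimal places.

z(hit rate) = z(0.77) = 0.7388
z(FA) = z(H) − d' = 0.7388 − 2.14 = -1.4012
false-alarm rate = Φ(-1.4012) = 0.0806

false-alarm rate = 0.081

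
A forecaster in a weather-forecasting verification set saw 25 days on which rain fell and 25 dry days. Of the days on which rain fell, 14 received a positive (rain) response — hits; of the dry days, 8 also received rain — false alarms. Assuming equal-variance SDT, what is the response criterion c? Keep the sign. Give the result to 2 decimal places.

c = 0.16

H = 14/25 = 0.5600
FA = 8/25 = 0.3200
z(H) = 0.151
z(FA) = -0.468
c = −½·[z(H) + z(FA)] = −0.5 × (0.151 + (-0.468)) = 0.1585
c > 0: the forecaster has a conservative response bias.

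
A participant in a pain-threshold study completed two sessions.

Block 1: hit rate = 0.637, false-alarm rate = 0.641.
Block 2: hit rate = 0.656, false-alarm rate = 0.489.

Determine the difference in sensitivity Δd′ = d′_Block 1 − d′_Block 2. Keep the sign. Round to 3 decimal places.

Block 1: z(0.637) = 0.3505, z(0.641) = 0.3611, d' = -0.0106
Block 2: z(0.656) = 0.4016, z(0.489) = -0.0276, d' = 0.4292
Δd' = d'_Block 1 − d'_Block 2 = -0.0106 − 0.4292 = -0.4398
Block 2 has the higher sensitivity.

Δd′ = -0.440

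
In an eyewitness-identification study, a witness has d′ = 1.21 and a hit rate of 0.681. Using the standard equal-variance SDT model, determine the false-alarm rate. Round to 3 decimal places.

false-alarm rate = 0.230

z(hit rate) = z(0.681) = 0.4705
z(FA) = z(H) − d' = 0.4705 − 1.21 = -0.7395
false-alarm rate = Φ(-0.7395) = 0.2298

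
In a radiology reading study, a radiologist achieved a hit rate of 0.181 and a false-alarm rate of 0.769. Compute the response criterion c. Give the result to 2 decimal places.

c = 0.09

z(H) = z(0.181) = -0.9116
z(FA) = z(0.769) = 0.7356
c = −½·[z(H) + z(FA)] = −0.5 × (-0.9116 + 0.7356) = 0.0880
c > 0: the radiologist has a conservative response bias.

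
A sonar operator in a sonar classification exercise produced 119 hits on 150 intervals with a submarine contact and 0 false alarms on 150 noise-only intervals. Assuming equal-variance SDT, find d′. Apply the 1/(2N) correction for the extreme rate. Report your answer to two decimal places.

The false-alarm rate is 0/150 = 0, so apply the 1/(2N) correction: FA → 1/(2·150) = 0.00333.
z(H) = z(0.79333) = 0.818
z(FA) = z(0.00333) = -2.713
d' = 0.818 − (-2.713) = 3.531

d′ = 3.53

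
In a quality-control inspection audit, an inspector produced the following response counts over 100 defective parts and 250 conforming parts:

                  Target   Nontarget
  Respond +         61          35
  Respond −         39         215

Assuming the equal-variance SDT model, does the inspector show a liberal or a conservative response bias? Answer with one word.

conservative

z(H) = 0.279, z(FA) = -1.080
c = −½·(z(H) + z(FA)) = 0.4005
c > 0 → conservative criterion (biased toward responding “no”).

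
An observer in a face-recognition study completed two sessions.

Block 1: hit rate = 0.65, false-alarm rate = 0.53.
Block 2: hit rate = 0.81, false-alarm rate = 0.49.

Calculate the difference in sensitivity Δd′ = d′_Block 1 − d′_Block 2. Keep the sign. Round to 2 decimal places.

Block 1: z(0.65) = 0.385, z(0.53) = 0.075, d' = 0.310
Block 2: z(0.81) = 0.878, z(0.49) = -0.025, d' = 0.903
Δd' = d'_Block 1 − d'_Block 2 = 0.310 − 0.903 = -0.593
Block 2 has the higher sensitivity.

Δd′ = -0.59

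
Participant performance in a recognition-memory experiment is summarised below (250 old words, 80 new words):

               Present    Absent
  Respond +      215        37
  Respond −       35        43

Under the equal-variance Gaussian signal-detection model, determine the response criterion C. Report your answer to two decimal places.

H = 215/250 = 0.8600
FA = 37/80 = 0.4625
Φ⁻¹(H) = 1.080
Φ⁻¹(FA) = -0.094
c = −½·[z(H) + z(FA)] = −0.5 × (1.080 + (-0.094)) = -0.493
c < 0: the participant has a liberal response bias.

C = -0.49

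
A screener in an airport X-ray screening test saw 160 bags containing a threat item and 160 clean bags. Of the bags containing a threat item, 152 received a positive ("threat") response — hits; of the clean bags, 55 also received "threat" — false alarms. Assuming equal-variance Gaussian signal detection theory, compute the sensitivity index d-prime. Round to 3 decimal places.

H = 152/160 = 0.9500
FA = 55/160 = 0.3438
Φ⁻¹(H) = Φ⁻¹(0.9500) = 1.6449
Φ⁻¹(FA) = Φ⁻¹(0.3438) = -0.4021
d' = z(H) − z(FA) = 1.6449 − (-0.4021) = 2.0470

d-prime = 2.047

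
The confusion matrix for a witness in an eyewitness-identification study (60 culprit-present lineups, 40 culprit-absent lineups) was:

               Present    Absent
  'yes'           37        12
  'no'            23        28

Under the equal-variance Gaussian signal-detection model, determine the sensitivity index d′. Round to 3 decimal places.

d′ = 0.821

H = 37/60 = 0.6167
FA = 12/40 = 0.3000
Φ⁻¹(0.6167) = 0.2968, Φ⁻¹(0.3000) = -0.5244
d' = z(H) − z(FA) = 0.2968 − (-0.5244) = 0.8212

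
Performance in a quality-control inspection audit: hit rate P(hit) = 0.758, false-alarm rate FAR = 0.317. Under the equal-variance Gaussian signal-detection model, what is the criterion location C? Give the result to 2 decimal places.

C = -0.11

Φ⁻¹(H) = Φ⁻¹(0.758) = 0.6999
Φ⁻¹(FA) = Φ⁻¹(0.317) = -0.4761
c = −½·[z(H) + z(FA)] = −0.5 × (0.6999 + (-0.4761)) = -0.1119
c < 0: the inspector has a liberal response bias.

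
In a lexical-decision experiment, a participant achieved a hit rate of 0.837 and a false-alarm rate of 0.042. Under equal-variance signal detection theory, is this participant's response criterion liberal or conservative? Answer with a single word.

conservative

z(H) = 0.982, z(FA) = -1.728
c = −½·(z(H) + z(FA)) = 0.373
c > 0 → conservative criterion (biased toward responding “no”).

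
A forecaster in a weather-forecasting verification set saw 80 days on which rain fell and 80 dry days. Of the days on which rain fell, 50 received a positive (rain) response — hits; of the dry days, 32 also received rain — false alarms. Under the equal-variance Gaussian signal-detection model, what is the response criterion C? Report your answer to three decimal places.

C = -0.033

H = 50/80 = 0.6250
FA = 32/80 = 0.4000
z(H) = 0.3186
z(FA) = -0.2533
c = −½·[z(H) + z(FA)] = −0.5 × (0.3186 + (-0.2533)) = -0.03265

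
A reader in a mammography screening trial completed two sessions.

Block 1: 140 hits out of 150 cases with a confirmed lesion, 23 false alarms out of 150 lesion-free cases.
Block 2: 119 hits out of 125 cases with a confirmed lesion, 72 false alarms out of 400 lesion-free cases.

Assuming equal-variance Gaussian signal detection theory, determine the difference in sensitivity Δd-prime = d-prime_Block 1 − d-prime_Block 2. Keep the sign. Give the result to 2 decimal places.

Block 1: z(0.9333) = 1.501, z(0.1533) = -1.022, d' = 2.523
Block 2: z(0.9520) = 1.665, z(0.1800) = -0.915, d' = 2.580
Δd' = d'_Block 1 − d'_Block 2 = 2.523 − 2.580 = -0.057
Block 2 has the higher sensitivity.

Δd-prime = -0.06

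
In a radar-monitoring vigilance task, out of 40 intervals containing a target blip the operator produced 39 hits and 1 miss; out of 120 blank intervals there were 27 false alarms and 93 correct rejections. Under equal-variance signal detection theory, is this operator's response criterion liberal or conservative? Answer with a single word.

z(H) = 1.960, z(FA) = -0.755
c = −½·(z(H) + z(FA)) = -0.6025
c < 0 → liberal criterion (biased toward responding “yes”).

liberal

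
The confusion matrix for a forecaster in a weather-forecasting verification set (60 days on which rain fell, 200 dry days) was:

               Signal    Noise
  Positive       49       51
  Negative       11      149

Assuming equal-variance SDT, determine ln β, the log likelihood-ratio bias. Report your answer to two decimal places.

H = 49/60 = 0.8167
FA = 51/200 = 0.2550
z(H) = z(0.8167) = 0.903
z(FA) = z(0.2550) = -0.659
ln β = −½·[z(H)² − z(FA)²] = −0.5 × (0.815 − 0.434) = -0.1905

ln β = -0.19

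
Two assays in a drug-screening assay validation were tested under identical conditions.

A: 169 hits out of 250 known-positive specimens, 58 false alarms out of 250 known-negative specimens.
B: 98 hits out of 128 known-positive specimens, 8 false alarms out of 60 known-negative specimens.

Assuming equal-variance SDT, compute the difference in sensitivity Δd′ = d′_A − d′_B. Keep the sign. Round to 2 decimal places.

Δd′ = -0.65

A: z(0.6760) = 0.457, z(0.2320) = -0.732, d' = 1.189
B: z(0.7656) = 0.724, z(0.1333) = -1.111, d' = 1.835
Δd' = d'_A − d'_B = 1.189 − 1.835 = -0.646
B has the higher sensitivity.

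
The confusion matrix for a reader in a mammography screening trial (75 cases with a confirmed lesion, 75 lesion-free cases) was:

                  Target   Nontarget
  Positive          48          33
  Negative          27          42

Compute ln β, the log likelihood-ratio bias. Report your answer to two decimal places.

ln β = -0.05

H = 48/75 = 0.6400
FA = 33/75 = 0.4400
Φ⁻¹(H) = Φ⁻¹(0.6400) = 0.358
Φ⁻¹(FA) = Φ⁻¹(0.4400) = -0.151
ln β = −½·[z(H)² − z(FA)²] = −0.5 × (0.128 − 0.023) = -0.0525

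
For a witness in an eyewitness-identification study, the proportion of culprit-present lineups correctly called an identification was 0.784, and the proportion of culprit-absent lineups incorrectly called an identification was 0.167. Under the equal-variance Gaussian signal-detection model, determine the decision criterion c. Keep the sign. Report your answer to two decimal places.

z(H) = 0.7858
z(FA) = -0.9661
c = −½·[z(H) + z(FA)] = −0.5 × (0.7858 + (-0.9661)) = 0.09015

c = 0.09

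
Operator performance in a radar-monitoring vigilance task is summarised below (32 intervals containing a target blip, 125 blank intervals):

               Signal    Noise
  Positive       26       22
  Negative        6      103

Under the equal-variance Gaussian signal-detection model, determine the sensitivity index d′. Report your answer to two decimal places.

d′ = 1.82

H = 26/32 = 0.8125
FA = 22/125 = 0.1760
z(H) = z(0.8125) = 0.887
z(FA) = z(0.1760) = -0.931
d' = z(H) − z(FA) = 0.887 − (-0.931) = 1.818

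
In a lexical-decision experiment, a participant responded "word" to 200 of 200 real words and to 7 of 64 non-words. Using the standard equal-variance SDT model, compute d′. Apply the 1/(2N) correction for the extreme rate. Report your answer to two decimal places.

The hit rate is 200/200 = 1, so apply the 1/(2N) correction: H → 1 − 1/(2·200) = 0.99750.
z(H) = z(0.99750) = 2.807
z(FA) = z(0.10938) = -1.230
d' = 2.807 − (-1.230) = 4.037

d′ = 4.04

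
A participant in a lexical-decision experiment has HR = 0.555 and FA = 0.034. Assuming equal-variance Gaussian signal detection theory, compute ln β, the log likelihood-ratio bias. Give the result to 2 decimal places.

Φ⁻¹(H) = 0.138
Φ⁻¹(FA) = -1.825
ln β = −½·[z(H)² − z(FA)²] = −0.5 × (0.019 − 3.331) = 1.656

ln β = 1.66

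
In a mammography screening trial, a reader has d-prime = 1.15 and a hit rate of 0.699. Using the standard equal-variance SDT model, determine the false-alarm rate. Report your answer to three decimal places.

false-alarm rate = 0.265

z(hit rate) = z(0.699) = 0.5215
z(FA) = z(H) − d' = 0.5215 − 1.15 = -0.6285
false-alarm rate = Φ(-0.6285) = 0.2648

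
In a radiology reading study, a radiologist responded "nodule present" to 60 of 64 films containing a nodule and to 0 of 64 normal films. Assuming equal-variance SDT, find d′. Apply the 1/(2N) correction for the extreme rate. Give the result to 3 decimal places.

The false-alarm rate is 0/64 = 0, so apply the 1/(2N) correction: FA → 1/(2·64) = 0.00781.
z(H) = z(0.93750) = 1.5341
z(FA) = z(0.00781) = -2.4177
d' = 1.5341 − (-2.4177) = 3.9518

d′ = 3.952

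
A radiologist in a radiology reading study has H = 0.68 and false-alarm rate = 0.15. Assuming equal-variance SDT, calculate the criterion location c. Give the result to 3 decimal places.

z(0.68) = 0.4677, z(0.15) = -1.0364
c = −½·[z(H) + z(FA)] = −0.5 × (0.4677 + (-1.0364)) = 0.28435
c > 0: the radiologist has a conservative response bias.

c = 0.284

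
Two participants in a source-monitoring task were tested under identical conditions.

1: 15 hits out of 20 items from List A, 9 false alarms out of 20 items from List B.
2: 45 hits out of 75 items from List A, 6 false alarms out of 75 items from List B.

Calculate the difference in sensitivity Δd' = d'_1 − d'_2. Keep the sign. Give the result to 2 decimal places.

Δd' = -0.86

1: z(0.7500) = 0.674, z(0.4500) = -0.126, d' = 0.800
2: z(0.6000) = 0.253, z(0.0800) = -1.405, d' = 1.658
Δd' = d'_1 − d'_2 = 0.800 − 1.658 = -0.858
2 has the higher sensitivity.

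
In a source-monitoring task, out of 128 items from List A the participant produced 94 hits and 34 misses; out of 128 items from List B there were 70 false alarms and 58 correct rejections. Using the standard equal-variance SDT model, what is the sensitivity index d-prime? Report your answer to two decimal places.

H = 94/128 = 0.7344
FA = 70/128 = 0.5469
Φ⁻¹(H) = 0.6262
Φ⁻¹(FA) = 0.1178
d' = z(H) − z(FA) = 0.6262 − 0.1178 = 0.5084

d-prime = 0.51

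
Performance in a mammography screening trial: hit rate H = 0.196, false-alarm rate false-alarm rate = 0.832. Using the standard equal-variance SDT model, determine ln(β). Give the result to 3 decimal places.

ln β = 0.096

Φ⁻¹(H) = -0.8560
Φ⁻¹(FA) = 0.9621
ln β = −½·[z(H)² − z(FA)²] = −0.5 × (0.7327 − 0.9256) = 0.09645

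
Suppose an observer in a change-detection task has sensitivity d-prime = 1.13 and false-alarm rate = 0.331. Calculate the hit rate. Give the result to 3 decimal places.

z(false-alarm rate) = z(0.331) = -0.4372
z(H) = z(FA) + d' = -0.4372 + 1.13 = 0.6928
hit rate = Φ(0.6928) = 0.7558

hit rate = 0.756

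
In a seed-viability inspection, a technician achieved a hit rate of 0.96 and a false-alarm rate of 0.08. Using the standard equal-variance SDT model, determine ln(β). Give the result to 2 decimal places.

ln β = -0.55

z(H) = z(0.96) = 1.751
z(FA) = z(0.08) = -1.405
ln β = −½·[z(H)² − z(FA)²] = −0.5 × (3.066 − 1.974) = -0.546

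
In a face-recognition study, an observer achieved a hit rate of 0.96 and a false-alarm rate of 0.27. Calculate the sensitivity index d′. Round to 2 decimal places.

d′ = 2.36

Φ⁻¹(H) = Φ⁻¹(0.96) = 1.7507
Φ⁻¹(FA) = Φ⁻¹(0.27) = -0.6128
d' = z(H) − z(FA) = 1.7507 − (-0.6128) = 2.3635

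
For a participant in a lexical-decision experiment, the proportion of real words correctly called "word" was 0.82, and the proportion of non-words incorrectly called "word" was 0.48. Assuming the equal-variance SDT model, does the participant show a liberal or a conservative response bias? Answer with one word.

liberal

z(H) = 0.915, z(FA) = -0.050
c = −½·(z(H) + z(FA)) = -0.4325
c < 0 → liberal criterion (biased toward responding “yes”).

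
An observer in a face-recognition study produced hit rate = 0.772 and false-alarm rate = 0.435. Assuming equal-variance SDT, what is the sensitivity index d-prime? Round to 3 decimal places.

d-prime = 0.909

z(0.772) = 0.7454, z(0.435) = -0.1637
d' = z(H) − z(FA) = 0.7454 − (-0.1637) = 0.9091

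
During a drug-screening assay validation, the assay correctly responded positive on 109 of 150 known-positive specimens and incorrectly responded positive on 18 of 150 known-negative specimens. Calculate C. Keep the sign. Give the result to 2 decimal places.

H = 109/150 = 0.7267
FA = 18/150 = 0.1200
z(H) = 0.603
z(FA) = -1.175
c = −½·[z(H) + z(FA)] = −0.5 × (0.603 + (-1.175)) = 0.286

C = 0.29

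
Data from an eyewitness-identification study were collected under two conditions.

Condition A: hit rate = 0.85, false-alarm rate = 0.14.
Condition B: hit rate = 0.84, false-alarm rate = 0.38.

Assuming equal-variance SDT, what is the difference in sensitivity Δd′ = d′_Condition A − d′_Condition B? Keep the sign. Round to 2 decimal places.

Δd′ = 0.82

Condition A: z(0.85) = 1.036, z(0.14) = -1.080, d' = 2.116
Condition B: z(0.84) = 0.994, z(0.38) = -0.305, d' = 1.299
Δd' = d'_Condition A − d'_Condition B = 2.116 − 1.299 = 0.817
Condition A has the higher sensitivity.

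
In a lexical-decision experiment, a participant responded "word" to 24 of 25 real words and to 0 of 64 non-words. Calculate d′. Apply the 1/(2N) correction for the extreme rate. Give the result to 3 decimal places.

The false-alarm rate is 0/64 = 0, so apply the 1/(2N) correction: FA → 1/(2·64) = 0.00781.
z(H) = z(0.96000) = 1.7507
z(FA) = z(0.00781) = -2.4177
d' = 1.7507 − (-2.4177) = 4.1684

d′ = 4.168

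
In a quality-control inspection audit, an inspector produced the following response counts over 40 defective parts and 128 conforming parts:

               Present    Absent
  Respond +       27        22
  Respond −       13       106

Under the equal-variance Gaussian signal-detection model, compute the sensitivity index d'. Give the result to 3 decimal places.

d' = 1.401

H = 27/40 = 0.6750
FA = 22/128 = 0.1719
Φ⁻¹(H) = Φ⁻¹(0.6750) = 0.4538
Φ⁻¹(FA) = Φ⁻¹(0.1719) = -0.9467
d' = z(H) − z(FA) = 0.4538 − (-0.9467) = 1.4005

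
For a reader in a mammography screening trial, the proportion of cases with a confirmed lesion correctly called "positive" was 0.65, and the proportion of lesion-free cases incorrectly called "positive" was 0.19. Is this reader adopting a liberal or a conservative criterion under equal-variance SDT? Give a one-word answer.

conservative

z(H) = 0.385, z(FA) = -0.878
c = −½·(z(H) + z(FA)) = 0.2465
c > 0 → conservative criterion (biased toward responding “no”).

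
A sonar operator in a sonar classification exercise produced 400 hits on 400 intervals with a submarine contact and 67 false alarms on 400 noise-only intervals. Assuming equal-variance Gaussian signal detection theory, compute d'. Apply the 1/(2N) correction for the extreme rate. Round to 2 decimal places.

d' = 3.99

The hit rate is 400/400 = 1, so apply the 1/(2N) correction: H → 1 − 1/(2·400) = 0.99875.
z(H) = z(0.99875) = 3.023
z(FA) = z(0.16750) = -0.964
d' = 3.023 − (-0.964) = 3.987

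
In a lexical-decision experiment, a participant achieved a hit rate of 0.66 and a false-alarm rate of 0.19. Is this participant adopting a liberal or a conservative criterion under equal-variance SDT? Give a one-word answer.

z(H) = 0.412, z(FA) = -0.878
c = −½·(z(H) + z(FA)) = 0.233
c > 0 → conservative criterion (biased toward responding “no”).

conservative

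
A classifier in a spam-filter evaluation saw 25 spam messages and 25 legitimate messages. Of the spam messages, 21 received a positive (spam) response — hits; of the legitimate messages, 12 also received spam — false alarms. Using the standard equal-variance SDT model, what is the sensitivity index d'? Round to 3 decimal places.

d' = 1.045

H = 21/25 = 0.8400
FA = 12/25 = 0.4800
z(H) = z(0.8400) = 0.9945
z(FA) = z(0.4800) = -0.0502
d' = z(H) − z(FA) = 0.9945 − (-0.0502) = 1.0447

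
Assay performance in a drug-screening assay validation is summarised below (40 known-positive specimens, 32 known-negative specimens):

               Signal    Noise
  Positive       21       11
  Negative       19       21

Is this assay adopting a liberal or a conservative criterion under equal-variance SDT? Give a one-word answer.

z(H) = 0.063, z(FA) = -0.402
c = −½·(z(H) + z(FA)) = 0.1695
c > 0 → conservative criterion (biased toward responding “no”).

conservative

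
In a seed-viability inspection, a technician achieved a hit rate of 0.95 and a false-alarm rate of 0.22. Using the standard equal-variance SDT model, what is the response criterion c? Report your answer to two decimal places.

Φ⁻¹(H) = Φ⁻¹(0.95) = 1.645
Φ⁻¹(FA) = Φ⁻¹(0.22) = -0.772
c = −½·[z(H) + z(FA)] = −0.5 × (1.645 + (-0.772)) = -0.4365

c = -0.44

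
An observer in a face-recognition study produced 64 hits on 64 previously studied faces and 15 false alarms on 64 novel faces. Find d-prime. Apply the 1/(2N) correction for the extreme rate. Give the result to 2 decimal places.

d-prime = 3.14

The hit rate is 64/64 = 1, so apply the 1/(2N) correction: H → 1 − 1/(2·64) = 0.99219.
z(H) = z(0.99219) = 2.418
z(FA) = z(0.23438) = -0.724
d' = 2.418 − (-0.724) = 3.142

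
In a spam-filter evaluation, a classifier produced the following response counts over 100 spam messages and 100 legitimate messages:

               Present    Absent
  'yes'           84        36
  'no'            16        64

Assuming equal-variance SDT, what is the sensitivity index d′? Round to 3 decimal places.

d′ = 1.353

H = 84/100 = 0.8400
FA = 36/100 = 0.3600
Φ⁻¹(0.8400) = 0.9945, Φ⁻¹(0.3600) = -0.3585
d' = z(H) − z(FA) = 0.9945 − (-0.3585) = 1.3530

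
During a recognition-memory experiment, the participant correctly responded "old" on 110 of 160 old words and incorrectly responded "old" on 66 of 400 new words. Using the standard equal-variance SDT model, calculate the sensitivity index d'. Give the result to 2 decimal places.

H = 110/160 = 0.6875
FA = 66/400 = 0.1650
z(H) = 0.4888
z(FA) = -0.9741
d' = z(H) − z(FA) = 0.4888 − (-0.9741) = 1.4629

d' = 1.46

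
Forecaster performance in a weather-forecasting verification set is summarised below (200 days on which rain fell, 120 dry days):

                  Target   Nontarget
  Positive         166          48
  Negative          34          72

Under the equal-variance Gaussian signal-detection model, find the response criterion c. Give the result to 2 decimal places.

c = -0.35

H = 166/200 = 0.8300
FA = 48/120 = 0.4000
z(H) = z(0.8300) = 0.9542
z(FA) = z(0.4000) = -0.2533
c = −½·[z(H) + z(FA)] = −0.5 × (0.9542 + (-0.2533)) = -0.35045
c < 0: the forecaster has a liberal response bias.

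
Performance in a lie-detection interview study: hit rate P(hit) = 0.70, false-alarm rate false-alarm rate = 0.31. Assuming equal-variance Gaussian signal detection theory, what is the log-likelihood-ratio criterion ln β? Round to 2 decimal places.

ln β = -0.01

z(0.70) = 0.524, z(0.31) = -0.496
ln β = −½·[z(H)² − z(FA)²] = −0.5 × (0.275 − 0.246) = -0.0145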